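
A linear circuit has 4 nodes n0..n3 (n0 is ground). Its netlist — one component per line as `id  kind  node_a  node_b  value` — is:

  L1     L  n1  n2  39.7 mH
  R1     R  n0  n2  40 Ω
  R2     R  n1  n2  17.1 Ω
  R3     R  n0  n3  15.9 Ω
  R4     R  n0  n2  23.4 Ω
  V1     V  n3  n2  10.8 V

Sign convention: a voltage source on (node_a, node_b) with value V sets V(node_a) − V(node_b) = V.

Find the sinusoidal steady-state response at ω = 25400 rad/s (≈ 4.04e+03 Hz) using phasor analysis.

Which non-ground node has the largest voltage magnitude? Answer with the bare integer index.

3

Apply KCL at each of the 3 non-ground nodes and solve the resulting linear system.
Node n1: branches {L1, R2} → V_1 = -5.200+0.000j
Node n2: branches {L1, R1, R2, R4, V1} → V_2 = -5.200+0.000j
Node n3: branches {R3, V1} → V_3 = 5.600+0.000j
Source currents: i(V1)=-0.3522+0.000j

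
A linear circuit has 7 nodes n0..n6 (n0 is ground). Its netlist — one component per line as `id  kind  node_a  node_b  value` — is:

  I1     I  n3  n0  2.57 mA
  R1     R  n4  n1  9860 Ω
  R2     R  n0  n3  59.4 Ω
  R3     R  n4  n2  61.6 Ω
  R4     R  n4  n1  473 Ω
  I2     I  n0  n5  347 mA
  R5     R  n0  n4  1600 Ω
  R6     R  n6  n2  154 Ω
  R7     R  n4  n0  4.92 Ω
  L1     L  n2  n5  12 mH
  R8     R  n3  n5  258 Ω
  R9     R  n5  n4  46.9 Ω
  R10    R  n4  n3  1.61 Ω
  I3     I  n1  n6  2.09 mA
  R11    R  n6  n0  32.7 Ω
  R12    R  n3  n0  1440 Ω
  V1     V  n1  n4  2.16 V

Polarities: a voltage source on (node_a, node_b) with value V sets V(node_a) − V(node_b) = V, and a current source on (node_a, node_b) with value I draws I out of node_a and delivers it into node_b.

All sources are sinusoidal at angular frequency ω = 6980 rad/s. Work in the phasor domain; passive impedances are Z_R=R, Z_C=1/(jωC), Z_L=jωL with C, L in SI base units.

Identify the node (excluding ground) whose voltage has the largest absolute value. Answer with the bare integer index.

MNA unknowns: 6 node voltages V₁..V_6 plus 1 source current (V1)
I1: z[3]−=0.00257, z[0]+=0.00257
R1: Y=0.0001014+0.000j on G[4,1]
R2: Y=0.01684+0.000j on G[0,3]
R3: Y=0.01623+0.000j on G[4,2]
R4: Y=0.002114+0.000j on G[4,1]
I2: z[0]−=0.347, z[5]+=0.347
R5: Y=0.0006250+0.000j on G[0,4]
R6: Y=0.006494+0.000j on G[6,2]
R7: Y=0.2033+0.000j on G[4,0]
L1: Y=0.000-0.01194j on G[2,5]
R8: Y=0.003876+0.000j on G[3,5]
R9: Y=0.02132+0.000j on G[5,4]
R10: Y=0.6211+0.000j on G[4,3]
I3: z[1]−=0.00209, z[6]+=0.00209
R11: Y=0.03058+0.000j on G[6,0]
R12: Y=0.0006944+0.000j on G[3,0]
V1: row V1−V4=2.16, i_V1 at 1,4
solve → V1=3.585+0.08875j, V2=4.996-3.725j, V3=1.445+0.1059j, V4=1.425+0.08875j, V5=11.85+3.340j, V6=0.9313-0.6524j
aux → i_V1=-0.006876+0.000j

5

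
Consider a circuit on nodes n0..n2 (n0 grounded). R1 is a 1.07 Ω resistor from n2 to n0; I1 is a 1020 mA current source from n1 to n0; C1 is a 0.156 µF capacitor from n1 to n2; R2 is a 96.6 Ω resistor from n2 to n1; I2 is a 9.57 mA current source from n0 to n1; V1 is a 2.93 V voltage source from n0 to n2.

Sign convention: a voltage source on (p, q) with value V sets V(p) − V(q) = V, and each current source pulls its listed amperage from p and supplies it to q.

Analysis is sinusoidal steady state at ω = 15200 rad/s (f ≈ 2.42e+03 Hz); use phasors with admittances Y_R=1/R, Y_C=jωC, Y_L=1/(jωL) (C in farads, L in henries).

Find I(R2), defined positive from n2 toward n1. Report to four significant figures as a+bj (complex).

0.9601-0.2199j A

Element admittances at ω=15200 rad/s:
  Y(R1) = 0.9346+0.000j S between n2,n0
  I1: injects 1.02 A into n0 (from n1)
  Y(C1) = 0.000+0.002371j S between n1,n2
  Y(R2) = 0.01035+0.000j S between n2,n1
  I2: injects 0.00957 A into n1 (from n0)
  V1: constraint V(n0)−V(n2) = 2.93
Assemble and solve the 3×3 MNA system:
  V(n1)=-95.67+21.24j  V(n2)=-2.930+0.000j
  i(V1)=-1.728+0.000j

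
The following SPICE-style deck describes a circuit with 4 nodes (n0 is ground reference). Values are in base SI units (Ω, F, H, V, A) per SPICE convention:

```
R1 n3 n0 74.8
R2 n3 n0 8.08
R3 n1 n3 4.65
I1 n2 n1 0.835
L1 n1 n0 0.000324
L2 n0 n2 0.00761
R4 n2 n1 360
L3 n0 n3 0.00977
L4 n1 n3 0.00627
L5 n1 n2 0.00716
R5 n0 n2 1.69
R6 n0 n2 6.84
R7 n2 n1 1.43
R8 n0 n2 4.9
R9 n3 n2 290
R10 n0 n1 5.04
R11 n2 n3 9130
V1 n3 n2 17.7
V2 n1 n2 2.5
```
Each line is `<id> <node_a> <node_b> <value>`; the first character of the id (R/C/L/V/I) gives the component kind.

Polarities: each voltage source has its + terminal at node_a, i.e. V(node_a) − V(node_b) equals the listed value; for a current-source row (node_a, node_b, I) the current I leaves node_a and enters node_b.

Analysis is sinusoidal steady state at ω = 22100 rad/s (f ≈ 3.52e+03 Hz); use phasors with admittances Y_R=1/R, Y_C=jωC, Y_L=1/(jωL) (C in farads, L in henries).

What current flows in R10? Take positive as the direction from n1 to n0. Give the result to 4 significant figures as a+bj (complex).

Apply KCL at each of the 3 non-ground nodes and solve the resulting linear system.
Node n1: branches {R3, I1, L1, R4, L4, L5, R7, R10, V2} → V_1 = 0.2039+0.06744j
Node n2: branches {I1, L2, R4, L5, R5, R6, R7, R8, R9, R11, V1, V2} → V_2 = -2.296+0.06744j
Node n3: branches {R1, R2, R3, L3, L4, R9, R11, V1} → V_3 = 15.40+0.06744j
Source currents: i(V1)=-5.444+0.1718j, i(V2)=2.299-0.07880j

0.04045+0.01338j A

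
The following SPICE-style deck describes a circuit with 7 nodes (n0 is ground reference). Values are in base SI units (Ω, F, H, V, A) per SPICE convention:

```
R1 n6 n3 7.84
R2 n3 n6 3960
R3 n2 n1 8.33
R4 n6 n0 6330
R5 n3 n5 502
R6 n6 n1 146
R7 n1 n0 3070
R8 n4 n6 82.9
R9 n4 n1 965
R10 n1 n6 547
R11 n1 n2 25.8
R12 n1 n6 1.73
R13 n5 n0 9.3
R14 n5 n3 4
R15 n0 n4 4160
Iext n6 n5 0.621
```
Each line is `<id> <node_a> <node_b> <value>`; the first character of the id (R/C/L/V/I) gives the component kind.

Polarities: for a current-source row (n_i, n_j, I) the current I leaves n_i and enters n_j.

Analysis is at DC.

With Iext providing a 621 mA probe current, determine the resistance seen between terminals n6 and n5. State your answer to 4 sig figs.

R_eq = 11.69 Ω

Apply KCL at each of the 6 non-ground nodes and solve the resulting linear system.
Node n1: branches {R3, R6, R7, R9, R10, R11, R12} → V_1 = -7.210
Node n2: branches {R3, R11} → V_2 = -7.210
Node n3: branches {R1, R2, R5, R14} → V_3 = -2.395
Node n4: branches {R8, R9, R15} → V_4 = -7.084
Node n5: branches {R5, R13, R14, Iext} → V_5 = 0.04827
Node n6: branches {R1, R2, R4, R6, R8, R10, R12, Iext} → V_6 = -7.214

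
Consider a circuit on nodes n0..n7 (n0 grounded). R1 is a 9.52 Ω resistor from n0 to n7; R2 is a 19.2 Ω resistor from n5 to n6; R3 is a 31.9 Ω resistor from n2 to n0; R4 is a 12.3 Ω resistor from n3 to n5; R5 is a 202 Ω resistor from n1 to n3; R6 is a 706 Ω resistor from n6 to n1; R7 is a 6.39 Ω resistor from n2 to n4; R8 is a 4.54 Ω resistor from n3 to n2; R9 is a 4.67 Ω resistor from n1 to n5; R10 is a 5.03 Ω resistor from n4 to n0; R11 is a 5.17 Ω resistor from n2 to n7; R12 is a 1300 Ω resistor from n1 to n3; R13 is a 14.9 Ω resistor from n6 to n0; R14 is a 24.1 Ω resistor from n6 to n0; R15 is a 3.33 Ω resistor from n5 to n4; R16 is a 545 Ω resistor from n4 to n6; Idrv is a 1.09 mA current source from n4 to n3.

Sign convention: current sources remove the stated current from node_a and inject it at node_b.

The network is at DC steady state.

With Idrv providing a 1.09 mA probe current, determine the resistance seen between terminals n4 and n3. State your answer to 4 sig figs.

R_eq = 5.608 Ω

Element admittances at DC:
  Y(R1) = 0.1050 S between n0,n7
  Y(R2) = 0.05208 S between n5,n6
  Y(R3) = 0.03135 S between n2,n0
  Y(R4) = 0.08130 S between n3,n5
  Y(R5) = 0.004950 S between n1,n3
  Y(R6) = 0.001416 S between n6,n1
  Y(R7) = 0.1565 S between n2,n4
  Y(R8) = 0.2203 S between n3,n2
  Y(R9) = 0.2141 S between n1,n5
  Y(R10) = 0.1988 S between n4,n0
  Y(R11) = 0.1934 S between n2,n7
  Y(R12) = 0.0007692 S between n1,n3
  Y(R13) = 0.06711 S between n6,n0
  Y(R14) = 0.04149 S between n6,n0
  Y(R15) = 0.3003 S between n5,n4
  Y(R16) = 0.001835 S between n4,n6
  Idrv: injects 0.00109 A into n3 (from n4)
Assemble and solve the 7×7 MNA system:
  V(n1)=0.0004175  V(n2)=0.002000  V(n3)=0.005066  V(n4)=-0.001047  V(n5)=0.0002955  V(n6)=8.576e-05  V(n7)=0.001296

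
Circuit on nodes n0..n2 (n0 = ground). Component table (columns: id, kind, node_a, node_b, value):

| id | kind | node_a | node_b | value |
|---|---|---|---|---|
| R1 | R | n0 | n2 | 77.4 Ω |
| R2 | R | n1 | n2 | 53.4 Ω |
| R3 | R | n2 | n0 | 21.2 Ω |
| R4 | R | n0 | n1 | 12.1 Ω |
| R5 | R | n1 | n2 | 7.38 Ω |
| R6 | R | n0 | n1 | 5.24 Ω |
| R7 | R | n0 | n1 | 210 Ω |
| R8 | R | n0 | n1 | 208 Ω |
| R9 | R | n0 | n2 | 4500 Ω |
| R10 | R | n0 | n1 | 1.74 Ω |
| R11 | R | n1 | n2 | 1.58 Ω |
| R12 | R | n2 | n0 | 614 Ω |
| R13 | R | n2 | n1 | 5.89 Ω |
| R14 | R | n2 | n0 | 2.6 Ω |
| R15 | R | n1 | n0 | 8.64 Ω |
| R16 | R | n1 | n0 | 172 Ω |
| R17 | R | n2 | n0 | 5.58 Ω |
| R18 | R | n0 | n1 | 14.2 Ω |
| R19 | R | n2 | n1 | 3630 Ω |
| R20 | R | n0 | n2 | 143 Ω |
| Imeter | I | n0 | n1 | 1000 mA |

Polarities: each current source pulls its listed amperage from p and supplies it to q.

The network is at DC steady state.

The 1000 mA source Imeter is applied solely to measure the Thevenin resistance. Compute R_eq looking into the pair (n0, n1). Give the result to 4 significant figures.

R_eq = 0.6990 Ω

Element admittances at DC:
  Y(R1) = 0.01292 S between n0,n2
  Y(R2) = 0.01873 S between n1,n2
  Y(R3) = 0.04717 S between n2,n0
  Y(R4) = 0.08264 S between n0,n1
  Y(R5) = 0.1355 S between n1,n2
  Y(R6) = 0.1908 S between n0,n1
  Y(R7) = 0.004762 S between n0,n1
  Y(R8) = 0.004808 S between n0,n1
  Y(R9) = 0.0002222 S between n0,n2
  Y(R10) = 0.5747 S between n0,n1
  Y(R11) = 0.6329 S between n1,n2
  Y(R12) = 0.001629 S between n2,n0
  Y(R13) = 0.1698 S between n2,n1
  Y(R14) = 0.3846 S between n2,n0
  Y(R15) = 0.1157 S between n1,n0
  Y(R16) = 0.005814 S between n1,n0
  Y(R17) = 0.1792 S between n2,n0
  Y(R18) = 0.07042 S between n0,n1
  Y(R19) = 0.0002755 S between n2,n1
  Y(R20) = 0.006993 S between n0,n2
  Imeter: injects 1 A into n1 (from n0)
Assemble and solve the 2×2 MNA system:
  V(n1)=0.6990  V(n2)=0.4208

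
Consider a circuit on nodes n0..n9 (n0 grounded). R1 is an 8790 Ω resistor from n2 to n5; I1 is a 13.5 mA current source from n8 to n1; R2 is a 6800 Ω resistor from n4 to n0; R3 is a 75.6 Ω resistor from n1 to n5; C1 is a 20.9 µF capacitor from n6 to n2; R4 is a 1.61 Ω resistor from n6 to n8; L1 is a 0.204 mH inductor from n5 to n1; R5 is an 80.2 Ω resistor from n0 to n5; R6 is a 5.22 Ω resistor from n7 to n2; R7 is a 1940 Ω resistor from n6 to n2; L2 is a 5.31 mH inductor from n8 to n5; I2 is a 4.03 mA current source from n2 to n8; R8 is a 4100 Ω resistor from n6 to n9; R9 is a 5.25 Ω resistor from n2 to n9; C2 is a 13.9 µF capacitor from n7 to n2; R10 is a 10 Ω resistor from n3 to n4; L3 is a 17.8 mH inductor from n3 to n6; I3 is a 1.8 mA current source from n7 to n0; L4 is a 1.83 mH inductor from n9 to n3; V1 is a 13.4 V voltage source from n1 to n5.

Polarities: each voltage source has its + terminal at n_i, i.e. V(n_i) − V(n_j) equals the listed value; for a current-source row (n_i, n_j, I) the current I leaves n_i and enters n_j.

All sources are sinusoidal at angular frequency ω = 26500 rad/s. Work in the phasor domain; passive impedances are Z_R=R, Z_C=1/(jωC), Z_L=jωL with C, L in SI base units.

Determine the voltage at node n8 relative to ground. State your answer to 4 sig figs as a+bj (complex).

-0.2193-2.122j V

MNA unknowns: 9 node voltages V₁..V_9 plus 1 source current (V1)
R1: Y=0.0001138+0.000j on G[2,5]
I1: z[8]−=0.0135, z[1]+=0.0135
R2: Y=0.0001471+0.000j on G[4,0]
R3: Y=0.01323+0.000j on G[1,5]
C1: Y=0.000+0.5538j on G[6,2]
R4: Y=0.6211+0.000j on G[6,8]
L1: Y=0.000-0.1850j on G[5,1]
R5: Y=0.01247+0.000j on G[0,5]
R6: Y=0.1916+0.000j on G[7,2]
R7: Y=0.0005155+0.000j on G[6,2]
L2: Y=0.000-0.007107j on G[8,5]
I2: z[2]−=0.00403, z[8]+=0.00403
R8: Y=0.0002439+0.000j on G[6,9]
R9: Y=0.1905+0.000j on G[2,9]
C2: Y=0.000+0.3684j on G[7,2]
R10: Y=0.1000+0.000j on G[3,4]
L3: Y=0.000-0.002120j on G[3,6]
I3: z[7]−=0.0018, z[0]+=0.0018
L4: Y=0.000-0.02062j on G[9,3]
V1: row V1−V5=13.4, i_V1 at 1,5
solve → V1=13.26+0.02483j, V2=-0.2276-2.110j, V3=-0.2413-2.108j, V4=-0.2410-2.105j, V5=-0.1415+0.02483j, V6=-0.2286-2.121j, V7=-0.2296-2.107j, V8=-0.2193-2.122j, V9=-0.2276-2.109j
aux → i_V1=-0.1637+2.479j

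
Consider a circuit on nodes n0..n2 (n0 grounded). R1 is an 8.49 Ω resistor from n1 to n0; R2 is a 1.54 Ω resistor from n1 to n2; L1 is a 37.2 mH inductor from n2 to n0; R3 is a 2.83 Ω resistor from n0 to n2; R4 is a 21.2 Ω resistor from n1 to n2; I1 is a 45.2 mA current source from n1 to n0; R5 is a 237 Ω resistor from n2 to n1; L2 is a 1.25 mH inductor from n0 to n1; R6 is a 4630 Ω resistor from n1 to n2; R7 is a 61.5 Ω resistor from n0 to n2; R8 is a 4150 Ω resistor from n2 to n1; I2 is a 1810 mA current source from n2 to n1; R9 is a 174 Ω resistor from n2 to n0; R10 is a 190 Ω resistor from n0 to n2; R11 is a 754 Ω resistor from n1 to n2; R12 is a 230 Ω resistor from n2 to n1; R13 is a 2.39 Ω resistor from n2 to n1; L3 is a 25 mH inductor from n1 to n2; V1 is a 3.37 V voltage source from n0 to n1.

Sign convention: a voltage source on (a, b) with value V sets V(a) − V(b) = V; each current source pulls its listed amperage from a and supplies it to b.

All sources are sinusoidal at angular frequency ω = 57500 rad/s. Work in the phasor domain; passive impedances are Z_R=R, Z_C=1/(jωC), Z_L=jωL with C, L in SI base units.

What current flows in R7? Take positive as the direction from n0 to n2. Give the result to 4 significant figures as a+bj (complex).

0.06049+2.141e-05j A

Element admittances at ω=57500 rad/s:
  Y(R1) = 0.1178+0.000j S between n1,n0
  Y(R2) = 0.6494+0.000j S between n1,n2
  Y(L1) = 0.000-0.0004675j S between n2,n0
  Y(R3) = 0.3534+0.000j S between n0,n2
  Y(R4) = 0.04717+0.000j S between n1,n2
  I1: injects 0.0452 A into n0 (from n1)
  Y(R5) = 0.004219+0.000j S between n2,n1
  Y(L2) = 0.000-0.01391j S between n0,n1
  Y(R6) = 0.0002160+0.000j S between n1,n2
  Y(R7) = 0.01626+0.000j S between n0,n2
  Y(R8) = 0.0002410+0.000j S between n2,n1
  I2: injects 1.81 A into n1 (from n2)
  Y(R9) = 0.005747+0.000j S between n2,n0
  Y(R10) = 0.005263+0.000j S between n0,n2
  Y(R11) = 0.001326+0.000j S between n1,n2
  Y(R12) = 0.004348+0.000j S between n2,n1
  Y(R13) = 0.4184+0.000j S between n2,n1
  Y(L3) = 0.000-0.0006957j S between n1,n2
  V1: constraint V(n0)−V(n1) = 3.37
Assemble and solve the 3×3 MNA system:
  V(n1)=-3.370+0.000j  V(n2)=-3.720-0.001317j
  i(V1)=-1.768+0.04812j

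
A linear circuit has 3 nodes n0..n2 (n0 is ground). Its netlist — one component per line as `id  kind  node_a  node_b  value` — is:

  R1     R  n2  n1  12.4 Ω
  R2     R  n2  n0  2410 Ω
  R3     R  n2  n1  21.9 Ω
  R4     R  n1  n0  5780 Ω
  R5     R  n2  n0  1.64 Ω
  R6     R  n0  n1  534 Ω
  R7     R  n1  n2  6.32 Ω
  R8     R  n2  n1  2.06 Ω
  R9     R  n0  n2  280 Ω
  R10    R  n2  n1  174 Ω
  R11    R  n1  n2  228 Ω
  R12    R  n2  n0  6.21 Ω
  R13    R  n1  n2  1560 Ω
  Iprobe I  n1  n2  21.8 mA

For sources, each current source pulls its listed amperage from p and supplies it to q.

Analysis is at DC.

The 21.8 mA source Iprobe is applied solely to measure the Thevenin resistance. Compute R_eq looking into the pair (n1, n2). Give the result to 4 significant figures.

R_eq = 1.277 Ω

Apply KCL at each of the 2 non-ground nodes and solve the resulting linear system.
Node n1: branches {R1, R3, R4, R6, R7, R8, R10, R11, R13, Iprobe} → V_1 = -0.02778
Node n2: branches {R1, R2, R3, R5, R7, R8, R9, R10, R11, R12, R13, Iprobe} → V_2 = 7.334e-05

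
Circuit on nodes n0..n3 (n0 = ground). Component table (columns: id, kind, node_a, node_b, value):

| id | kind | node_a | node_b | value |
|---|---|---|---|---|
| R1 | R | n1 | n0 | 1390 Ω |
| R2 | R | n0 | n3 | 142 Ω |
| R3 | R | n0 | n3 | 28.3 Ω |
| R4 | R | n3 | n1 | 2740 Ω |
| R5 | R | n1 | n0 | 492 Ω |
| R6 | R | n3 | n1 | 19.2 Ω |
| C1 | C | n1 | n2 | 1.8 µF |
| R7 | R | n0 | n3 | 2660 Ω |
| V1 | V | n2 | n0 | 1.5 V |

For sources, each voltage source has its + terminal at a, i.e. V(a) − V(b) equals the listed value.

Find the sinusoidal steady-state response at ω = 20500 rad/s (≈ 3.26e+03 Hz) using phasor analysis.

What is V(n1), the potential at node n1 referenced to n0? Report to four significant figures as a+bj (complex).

MNA unknowns: 3 node voltages V₁..V_3 plus 1 source current (V1)
R1: Y=0.0007194+0.000j on G[1,0]
R2: Y=0.007042+0.000j on G[0,3]
R3: Y=0.03534+0.000j on G[0,3]
R4: Y=0.0003650+0.000j on G[3,1]
R5: Y=0.002033+0.000j on G[1,0]
R6: Y=0.05208+0.000j on G[3,1]
C1: Y=0.000+0.03690j on G[1,2]
R7: Y=0.0003759+0.000j on G[0,3]
V1: row V2−V0=1.5, i_V1 at 2,0
solve → V1=0.9946+0.7090j, V2=1.500+0.000j, V3=0.5479+0.3906j
aux → i_V1=-0.02616-0.01865j

0.9946+0.7090j V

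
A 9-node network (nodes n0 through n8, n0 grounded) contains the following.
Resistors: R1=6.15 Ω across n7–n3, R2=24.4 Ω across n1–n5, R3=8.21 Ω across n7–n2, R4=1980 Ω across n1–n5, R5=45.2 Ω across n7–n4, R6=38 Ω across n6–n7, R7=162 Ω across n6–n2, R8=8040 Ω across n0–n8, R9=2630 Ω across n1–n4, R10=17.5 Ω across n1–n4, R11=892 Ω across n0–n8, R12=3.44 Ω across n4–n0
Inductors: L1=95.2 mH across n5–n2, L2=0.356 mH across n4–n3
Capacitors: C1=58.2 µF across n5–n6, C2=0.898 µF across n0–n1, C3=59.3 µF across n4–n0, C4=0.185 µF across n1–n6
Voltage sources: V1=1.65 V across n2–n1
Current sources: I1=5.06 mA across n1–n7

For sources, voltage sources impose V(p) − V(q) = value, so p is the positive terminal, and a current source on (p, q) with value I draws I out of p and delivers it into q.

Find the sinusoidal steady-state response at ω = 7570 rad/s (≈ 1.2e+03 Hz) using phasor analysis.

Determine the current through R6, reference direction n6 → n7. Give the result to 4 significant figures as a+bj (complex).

-0.01580-0.001444j A

MNA unknowns: 8 node voltages V₁..V_8 plus 1 source current (V1)
R1: Y=0.1626+0.000j on G[7,3]
R2: Y=0.04098+0.000j on G[1,5]
R3: Y=0.1218+0.000j on G[7,2]
L1: Y=0.000-0.001388j on G[5,2]
C1: Y=0.000+0.4406j on G[5,6]
C2: Y=0.000+0.006798j on G[0,1]
R4: Y=0.0005051+0.000j on G[1,5]
C3: Y=0.000+0.4489j on G[4,0]
L2: Y=0.000-0.3711j on G[4,3]
R5: Y=0.02212+0.000j on G[7,4]
R6: Y=0.02632+0.000j on G[6,7]
C4: Y=0.000+0.001400j on G[1,6]
R7: Y=0.006173+0.000j on G[6,2]
R8: Y=0.0001244+0.000j on G[0,8]
R9: Y=0.0003802+0.000j on G[1,4]
R10: Y=0.05714+0.000j on G[1,4]
R11: Y=0.001121+0.000j on G[0,8]
R12: Y=0.2907+0.000j on G[4,0]
V1: row V2−V1=1.65, i_V1 at 2,1
I1: z[1]−=0.00506, z[7]+=0.00506
solve → V1=-0.8560+0.1148j, V2=0.7940+0.1148j, V3=0.01743+0.1243j, V4=0.009926+0.004689j, V5=-0.3126+0.1035j, V6=-0.3101+0.05233j, V7=0.2904+0.1072j, V8=0.000+0.000j
aux → i_V1=-0.06817+0.0002215j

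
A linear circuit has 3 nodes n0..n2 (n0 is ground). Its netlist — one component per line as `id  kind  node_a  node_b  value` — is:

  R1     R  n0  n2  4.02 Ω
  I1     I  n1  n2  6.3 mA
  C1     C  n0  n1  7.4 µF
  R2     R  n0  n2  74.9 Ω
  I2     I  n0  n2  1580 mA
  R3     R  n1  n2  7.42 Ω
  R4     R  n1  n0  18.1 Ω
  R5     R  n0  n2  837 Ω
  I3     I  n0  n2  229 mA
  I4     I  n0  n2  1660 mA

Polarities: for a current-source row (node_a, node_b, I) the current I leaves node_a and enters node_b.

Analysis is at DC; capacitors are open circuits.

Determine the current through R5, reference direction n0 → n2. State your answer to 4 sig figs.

-0.01371 A

Apply KCL at each of the 2 non-ground nodes and solve the resulting linear system.
Node n1: branches {I1, C1, R3, R4} → V_1 = 8.105
Node n2: branches {R1, I1, R2, I2, R3, R5, I3, I4} → V_2 = 11.47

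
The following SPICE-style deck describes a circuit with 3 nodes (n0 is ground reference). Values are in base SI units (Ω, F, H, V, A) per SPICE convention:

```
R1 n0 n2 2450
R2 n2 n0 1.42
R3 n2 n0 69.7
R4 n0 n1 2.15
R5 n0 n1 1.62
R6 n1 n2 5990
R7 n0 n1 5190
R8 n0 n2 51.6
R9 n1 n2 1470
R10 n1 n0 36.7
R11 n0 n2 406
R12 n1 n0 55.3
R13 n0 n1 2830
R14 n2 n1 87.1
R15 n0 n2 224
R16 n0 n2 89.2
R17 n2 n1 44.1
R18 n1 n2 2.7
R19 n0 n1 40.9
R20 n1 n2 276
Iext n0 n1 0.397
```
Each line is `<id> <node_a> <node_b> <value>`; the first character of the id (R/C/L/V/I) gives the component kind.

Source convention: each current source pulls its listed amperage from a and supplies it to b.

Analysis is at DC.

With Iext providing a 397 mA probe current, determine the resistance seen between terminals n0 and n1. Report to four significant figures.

Apply KCL at each of the 2 non-ground nodes and solve the resulting linear system.
Node n1: branches {R4, R5, R6, R7, R9, R10, R12, R13, R14, R17, R18, R19, R20, Iext} → V_1 = 0.2799
Node n2: branches {R1, R2, R3, R6, R8, R9, R11, R14, R15, R16, R17, R18, R20} → V_2 = 0.09823

R_eq = 0.7051 Ω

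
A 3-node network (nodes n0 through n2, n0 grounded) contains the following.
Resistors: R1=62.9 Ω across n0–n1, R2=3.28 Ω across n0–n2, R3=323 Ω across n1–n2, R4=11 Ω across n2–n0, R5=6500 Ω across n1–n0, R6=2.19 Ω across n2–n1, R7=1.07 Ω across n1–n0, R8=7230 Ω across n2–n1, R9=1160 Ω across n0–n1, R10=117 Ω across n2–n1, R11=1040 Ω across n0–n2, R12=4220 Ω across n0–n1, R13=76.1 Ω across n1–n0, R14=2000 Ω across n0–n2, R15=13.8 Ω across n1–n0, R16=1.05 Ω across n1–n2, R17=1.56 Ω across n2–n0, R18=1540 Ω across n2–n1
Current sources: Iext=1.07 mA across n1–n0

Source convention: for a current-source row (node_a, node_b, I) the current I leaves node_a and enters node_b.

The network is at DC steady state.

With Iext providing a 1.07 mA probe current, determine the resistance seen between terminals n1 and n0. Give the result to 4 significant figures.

Apply KCL at each of the 2 non-ground nodes and solve the resulting linear system.
Node n1: branches {R1, R3, R5, R6, R7, R8, R9, R10, R12, R13, R15, R16, R18, Iext} → V_1 = -0.0006535
Node n2: branches {R2, R3, R4, R6, R8, R10, R11, R14, R16, R17, R18} → V_2 = -0.0003776

R_eq = 0.6107 Ω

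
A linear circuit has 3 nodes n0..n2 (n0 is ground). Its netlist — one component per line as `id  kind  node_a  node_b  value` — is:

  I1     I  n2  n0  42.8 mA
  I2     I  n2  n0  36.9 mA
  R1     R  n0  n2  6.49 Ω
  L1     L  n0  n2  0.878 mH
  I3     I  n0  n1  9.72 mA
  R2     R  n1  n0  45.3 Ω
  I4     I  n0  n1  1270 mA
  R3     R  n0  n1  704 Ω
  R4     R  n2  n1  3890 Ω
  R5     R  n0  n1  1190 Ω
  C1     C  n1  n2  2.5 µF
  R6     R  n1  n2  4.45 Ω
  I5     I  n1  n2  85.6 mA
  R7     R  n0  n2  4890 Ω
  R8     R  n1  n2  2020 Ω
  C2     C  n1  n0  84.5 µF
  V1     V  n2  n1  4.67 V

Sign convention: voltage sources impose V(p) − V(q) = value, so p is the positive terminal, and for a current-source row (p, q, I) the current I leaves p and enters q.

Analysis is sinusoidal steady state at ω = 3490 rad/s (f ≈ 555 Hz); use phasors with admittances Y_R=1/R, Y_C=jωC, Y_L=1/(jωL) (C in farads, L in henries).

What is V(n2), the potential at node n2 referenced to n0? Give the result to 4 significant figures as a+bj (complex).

5.817+8.734j V

MNA unknowns: 2 node voltages V₁..V_2 plus 1 source current (V1)
I1: z[2]−=0.0428, z[0]+=0.0428
I2: z[2]−=0.0369, z[0]+=0.0369
R1: Y=0.1541+0.000j on G[0,2]
L1: Y=0.000-0.3263j on G[0,2]
I3: z[0]−=0.00972, z[1]+=0.00972
R2: Y=0.02208+0.000j on G[1,0]
I4: z[0]−=1.27, z[1]+=1.27
R3: Y=0.001420+0.000j on G[0,1]
R4: Y=0.0002571+0.000j on G[2,1]
R5: Y=0.0008403+0.000j on G[0,1]
C1: Y=0.000+0.008725j on G[1,2]
R6: Y=0.2247+0.000j on G[1,2]
I5: z[1]−=0.0856, z[2]+=0.0856
R7: Y=0.0002045+0.000j on G[0,2]
R8: Y=0.0004950+0.000j on G[1,2]
C2: Y=0.000+0.2949j on G[1,0]
V1: row V2−V1=4.67, i_V1 at 2,1
solve → V1=1.147+8.734j, V2=5.817+8.734j
aux → i_V1=-4.795+0.5101j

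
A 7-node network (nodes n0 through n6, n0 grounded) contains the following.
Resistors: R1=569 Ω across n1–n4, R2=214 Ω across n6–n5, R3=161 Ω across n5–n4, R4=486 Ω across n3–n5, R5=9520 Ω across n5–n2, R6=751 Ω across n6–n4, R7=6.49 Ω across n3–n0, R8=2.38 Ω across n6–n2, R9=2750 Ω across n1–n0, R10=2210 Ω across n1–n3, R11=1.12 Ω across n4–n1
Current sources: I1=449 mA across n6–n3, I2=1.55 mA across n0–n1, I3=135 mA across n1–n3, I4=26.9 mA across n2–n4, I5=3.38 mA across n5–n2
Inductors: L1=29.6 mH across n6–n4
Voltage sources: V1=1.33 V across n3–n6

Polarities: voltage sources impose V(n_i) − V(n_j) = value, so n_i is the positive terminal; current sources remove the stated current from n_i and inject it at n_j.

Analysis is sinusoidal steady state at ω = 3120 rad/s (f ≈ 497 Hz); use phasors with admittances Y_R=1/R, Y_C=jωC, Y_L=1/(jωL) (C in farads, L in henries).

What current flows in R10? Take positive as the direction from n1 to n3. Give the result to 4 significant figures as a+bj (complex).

-0.002430-0.003533j A

Apply KCL at each of the 6 non-ground nodes and solve the resulting linear system.
Node n1: branches {R1, I2, I3, R9, R10, R11} → V_1 = -5.349-7.789j
Node n2: branches {R5, I4, I5, R8} → V_2 = -1.364+0.01745j
Node n3: branches {I1, I3, R4, R7, R10, V1} → V_3 = 0.02268+0.01838j
Node n4: branches {R1, R3, L1, R6, I4, R11} → V_4 = -5.204-7.796j
Node n5: branches {R2, R3, R4, R5, I5} → V_5 = -3.212-3.702j
Node n6: branches {I1, R2, L1, R6, R8, V1} → V_6 = -1.307+0.01838j
Source currents: i(V1)=0.5714-0.01402j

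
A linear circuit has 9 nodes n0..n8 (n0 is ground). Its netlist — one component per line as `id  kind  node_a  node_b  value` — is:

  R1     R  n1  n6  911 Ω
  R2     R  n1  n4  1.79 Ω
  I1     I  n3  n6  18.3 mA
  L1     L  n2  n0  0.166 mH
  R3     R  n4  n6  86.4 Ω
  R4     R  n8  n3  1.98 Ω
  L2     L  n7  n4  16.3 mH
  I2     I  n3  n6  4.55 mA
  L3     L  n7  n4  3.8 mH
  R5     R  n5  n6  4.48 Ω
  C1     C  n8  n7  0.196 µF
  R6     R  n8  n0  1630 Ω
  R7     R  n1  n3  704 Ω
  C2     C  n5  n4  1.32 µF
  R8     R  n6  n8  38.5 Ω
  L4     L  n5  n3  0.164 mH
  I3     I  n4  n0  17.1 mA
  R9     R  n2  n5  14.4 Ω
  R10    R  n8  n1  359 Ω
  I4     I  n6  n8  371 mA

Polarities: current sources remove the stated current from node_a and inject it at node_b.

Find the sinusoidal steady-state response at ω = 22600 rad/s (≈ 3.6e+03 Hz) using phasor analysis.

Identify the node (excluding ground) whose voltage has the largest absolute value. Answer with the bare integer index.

MNA unknowns: 8 node voltages V₁..V_8
R1: Y=0.001098+0.000j on G[1,6]
R2: Y=0.5587+0.000j on G[1,4]
I1: z[3]−=0.0183, z[6]+=0.0183
L1: Y=0.000-0.2666j on G[2,0]
R3: Y=0.01157+0.000j on G[4,6]
R4: Y=0.5051+0.000j on G[8,3]
L2: Y=0.000-0.002715j on G[7,4]
I2: z[3]−=0.00455, z[6]+=0.00455
L3: Y=0.000-0.01164j on G[7,4]
R5: Y=0.2232+0.000j on G[5,6]
C1: Y=0.000+0.004430j on G[8,7]
R6: Y=0.0006135+0.000j on G[8,0]
R7: Y=0.001420+0.000j on G[1,3]
C2: Y=0.000+0.02983j on G[5,4]
R8: Y=0.02597+0.000j on G[6,8]
L4: Y=0.000-0.2698j on G[5,3]
I3: z[4]−=0.0171, z[0]+=0.0171
R9: Y=0.06944+0.000j on G[2,5]
R10: Y=0.002786+0.000j on G[8,1]
I4: z[6]−=0.371, z[8]+=0.371
solve → V1=-0.3918+0.8925j, V2=0.002201-0.06528j, V3=-0.1391+1.014j, V4=-0.3946+0.8935j, V5=-0.2484-0.07372j, V6=-1.512+0.07522j, V7=-0.7884+0.8655j, V8=0.4880+0.9561j

6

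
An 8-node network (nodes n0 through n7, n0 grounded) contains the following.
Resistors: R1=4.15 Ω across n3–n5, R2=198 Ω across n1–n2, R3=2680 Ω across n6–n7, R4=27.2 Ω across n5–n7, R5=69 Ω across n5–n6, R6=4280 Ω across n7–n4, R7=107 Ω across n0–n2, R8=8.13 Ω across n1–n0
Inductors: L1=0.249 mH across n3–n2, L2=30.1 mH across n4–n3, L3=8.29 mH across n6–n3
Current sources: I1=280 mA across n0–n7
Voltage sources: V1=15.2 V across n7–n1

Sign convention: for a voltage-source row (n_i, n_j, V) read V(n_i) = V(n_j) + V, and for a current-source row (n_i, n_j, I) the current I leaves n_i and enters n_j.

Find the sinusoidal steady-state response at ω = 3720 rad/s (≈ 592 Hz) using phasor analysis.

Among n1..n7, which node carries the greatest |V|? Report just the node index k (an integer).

Apply KCL at each of the 7 non-ground nodes and solve the resulting linear system.
Node n1: branches {R2, R8, V1} → V_1 = 1.390+0.008393j
Node n2: branches {L1, R2, R7} → V_2 = 11.67-0.1105j
Node n3: branches {R1, L1, L2, L3} → V_3 = 11.67+0.03860j
Node n4: branches {L2, R6} → V_4 = 11.67+0.1673j
Node n5: branches {R1, R4, R5} → V_5 = 12.29+0.04865j
Node n6: branches {R3, R5, L3} → V_6 = 11.79+0.3180j
Node n7: branches {R3, R4, R6, I1, V1} → V_7 = 16.59+0.008393j
Source currents: i(V1)=0.1191+0.001633j

7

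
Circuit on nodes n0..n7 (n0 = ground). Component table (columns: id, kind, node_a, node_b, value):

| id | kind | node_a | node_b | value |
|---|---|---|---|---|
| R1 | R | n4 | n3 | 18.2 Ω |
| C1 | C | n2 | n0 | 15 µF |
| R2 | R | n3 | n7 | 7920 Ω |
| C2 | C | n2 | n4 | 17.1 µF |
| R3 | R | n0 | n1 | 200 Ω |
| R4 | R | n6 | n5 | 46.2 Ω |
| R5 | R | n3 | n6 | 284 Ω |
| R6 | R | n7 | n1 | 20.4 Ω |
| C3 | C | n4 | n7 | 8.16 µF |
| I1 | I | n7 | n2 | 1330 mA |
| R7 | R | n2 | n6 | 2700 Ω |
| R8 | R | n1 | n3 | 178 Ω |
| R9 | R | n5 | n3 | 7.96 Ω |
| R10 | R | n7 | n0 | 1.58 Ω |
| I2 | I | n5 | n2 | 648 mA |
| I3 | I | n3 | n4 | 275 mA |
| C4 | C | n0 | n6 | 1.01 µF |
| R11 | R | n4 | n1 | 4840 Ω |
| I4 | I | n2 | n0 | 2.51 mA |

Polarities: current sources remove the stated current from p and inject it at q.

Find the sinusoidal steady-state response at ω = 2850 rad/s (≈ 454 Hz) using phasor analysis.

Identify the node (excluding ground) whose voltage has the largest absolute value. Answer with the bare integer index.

2

Apply KCL at each of the 7 non-ground nodes and solve the resulting linear system.
Node n1: branches {R3, R6, R8, R11} → V_1 = -2.853-0.7710j
Node n2: branches {C1, C2, I1, R7, I2, I4} → V_2 = 0.7177-26.79j
Node n3: branches {R1, R2, R5, R8, R9, I3} → V_3 = -14.56-8.247j
Node n4: branches {R1, C2, C3, I3, R11} → V_4 = 1.190-9.904j
Node n5: branches {R4, R9, I2} → V_5 = -19.67-7.926j
Node n6: branches {R4, R5, R7, C4} → V_6 = -19.35-6.062j
Node n7: branches {R2, R6, C3, I1, R10} → V_7 = -1.818+0.04563j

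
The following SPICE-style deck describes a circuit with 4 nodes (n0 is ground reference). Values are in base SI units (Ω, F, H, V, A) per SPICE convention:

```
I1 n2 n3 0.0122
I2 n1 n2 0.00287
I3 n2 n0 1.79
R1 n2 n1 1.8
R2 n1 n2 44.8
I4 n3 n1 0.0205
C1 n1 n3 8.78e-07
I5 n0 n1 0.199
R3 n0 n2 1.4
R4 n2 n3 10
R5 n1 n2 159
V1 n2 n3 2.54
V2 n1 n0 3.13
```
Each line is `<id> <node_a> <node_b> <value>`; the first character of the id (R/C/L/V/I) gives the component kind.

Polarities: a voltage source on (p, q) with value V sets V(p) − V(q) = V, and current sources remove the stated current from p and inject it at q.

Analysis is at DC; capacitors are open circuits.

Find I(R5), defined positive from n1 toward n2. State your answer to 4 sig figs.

0.01958 A

MNA unknowns: 3 node voltages V₁..V_3 plus 2 source currents (V1, V2)
I1: z[2]−=0.0122, z[3]+=0.0122
I2: z[1]−=0.00287, z[2]+=0.00287
I3: z[2]−=1.79, z[0]+=1.79
R1: Y=0.5556 on G[2,1]
R2: Y=0.02232 on G[1,2]
I4: z[3]−=0.0205, z[1]+=0.0205
C1: Y=0.000 on G[1,3]
I5: z[0]−=0.199, z[1]+=0.199
R3: Y=0.7143 on G[0,2]
R4: Y=0.1000 on G[2,3]
R5: Y=0.006289 on G[1,2]
V1: row V2−V3=2.54, i_V1 at 2,3
V2: row V1−V0=3.13, i_V2 at 1,0
solve → V1=3.130, V2=0.01603, V3=-2.524
aux → i_V1=-0.2457, i_V2=-1.602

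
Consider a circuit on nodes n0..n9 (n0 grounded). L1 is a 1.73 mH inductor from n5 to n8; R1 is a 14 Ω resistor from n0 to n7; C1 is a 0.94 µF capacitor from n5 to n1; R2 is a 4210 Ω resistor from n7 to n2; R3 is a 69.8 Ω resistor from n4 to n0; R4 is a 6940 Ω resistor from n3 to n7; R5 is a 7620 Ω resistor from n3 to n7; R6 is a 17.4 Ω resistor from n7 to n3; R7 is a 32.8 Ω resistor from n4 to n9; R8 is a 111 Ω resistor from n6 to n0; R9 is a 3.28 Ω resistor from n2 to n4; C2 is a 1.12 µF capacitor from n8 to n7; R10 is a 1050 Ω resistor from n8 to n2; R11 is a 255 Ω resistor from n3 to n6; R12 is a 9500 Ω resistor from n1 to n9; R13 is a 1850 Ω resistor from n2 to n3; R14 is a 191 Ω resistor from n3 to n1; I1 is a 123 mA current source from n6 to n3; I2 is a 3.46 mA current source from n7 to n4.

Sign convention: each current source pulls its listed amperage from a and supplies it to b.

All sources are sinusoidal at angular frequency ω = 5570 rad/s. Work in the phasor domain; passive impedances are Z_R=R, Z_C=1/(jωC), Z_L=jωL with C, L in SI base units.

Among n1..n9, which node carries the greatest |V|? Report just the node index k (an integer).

Element admittances at ω=5570 rad/s:
  Y(L1) = 0.000-0.1038j S between n5,n8
  Y(R1) = 0.07143+0.000j S between n0,n7
  Y(C1) = 0.000+0.005236j S between n5,n1
  Y(R2) = 0.0002375+0.000j S between n7,n2
  Y(R3) = 0.01433+0.000j S between n4,n0
  Y(R4) = 0.0001441+0.000j S between n3,n7
  Y(R5) = 0.0001312+0.000j S between n3,n7
  Y(R6) = 0.05747+0.000j S between n7,n3
  Y(R7) = 0.03049+0.000j S between n4,n9
  Y(R8) = 0.009009+0.000j S between n6,n0
  Y(R9) = 0.3049+0.000j S between n2,n4
  Y(C2) = 0.000+0.006238j S between n8,n7
  Y(R10) = 0.0009524+0.000j S between n8,n2
  Y(R11) = 0.003922+0.000j S between n3,n6
  Y(R12) = 0.0001053+0.000j S between n1,n9
  Y(R13) = 0.0005405+0.000j S between n2,n3
  Y(R14) = 0.005236+0.000j S between n3,n1
  I1: injects 0.123 A into n3 (from n6)
  I2: injects 0.00346 A into n4 (from n7)
Assemble and solve the 9×9 MNA system:
  V(n1)=1.932-0.5205j  V(n2)=0.4129-0.01423j  V(n3)=2.346-0.03759j  V(n4)=0.4057-0.01376j  V(n5)=1.439-0.1375j  V(n6)=-8.801-0.01140j  V(n7)=1.029+0.004198j  V(n8)=1.464-0.1568j  V(n9)=0.4110-0.01551j

6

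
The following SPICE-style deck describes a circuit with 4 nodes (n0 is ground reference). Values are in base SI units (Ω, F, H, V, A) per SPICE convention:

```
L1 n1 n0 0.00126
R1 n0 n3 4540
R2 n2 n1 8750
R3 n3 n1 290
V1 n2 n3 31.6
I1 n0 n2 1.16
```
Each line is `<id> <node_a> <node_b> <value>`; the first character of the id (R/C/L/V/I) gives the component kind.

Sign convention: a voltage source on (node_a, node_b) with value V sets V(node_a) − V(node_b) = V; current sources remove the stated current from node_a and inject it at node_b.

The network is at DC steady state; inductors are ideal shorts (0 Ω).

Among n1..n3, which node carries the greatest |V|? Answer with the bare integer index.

Apply KCL at each of the 3 non-ground nodes and solve the resulting linear system.
Node n1: branches {L1, R2, R3} → V_1 = 0.000
Node n2: branches {R2, V1, I1} → V_2 = 337.3
Node n3: branches {R1, R3, V1} → V_3 = 305.7
Source currents: i(L1)=1.093, i(V1)=1.121

2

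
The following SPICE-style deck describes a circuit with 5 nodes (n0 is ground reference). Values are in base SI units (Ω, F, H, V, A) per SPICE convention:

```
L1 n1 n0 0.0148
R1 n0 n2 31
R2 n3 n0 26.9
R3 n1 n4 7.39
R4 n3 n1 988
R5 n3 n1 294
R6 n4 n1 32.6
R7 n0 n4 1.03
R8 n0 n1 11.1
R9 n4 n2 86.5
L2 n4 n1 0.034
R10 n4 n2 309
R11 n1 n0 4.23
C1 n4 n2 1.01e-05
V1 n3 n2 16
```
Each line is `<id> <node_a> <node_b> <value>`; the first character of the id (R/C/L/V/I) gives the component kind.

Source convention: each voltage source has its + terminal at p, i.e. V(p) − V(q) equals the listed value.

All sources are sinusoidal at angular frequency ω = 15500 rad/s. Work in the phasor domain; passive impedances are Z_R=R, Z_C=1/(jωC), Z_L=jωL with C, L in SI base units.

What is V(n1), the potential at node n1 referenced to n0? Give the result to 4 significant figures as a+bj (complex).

-0.02789-0.03795j V

Apply KCL at each of the 4 non-ground nodes and solve the resulting linear system.
Node n1: branches {L1, R3, R4, R5, R6, R8, L2, R11} → V_1 = -0.02789-0.03795j
Node n2: branches {R1, R9, R10, C1, V1} → V_2 = -2.114+2.902j
Node n3: branches {R2, R4, R5, V1} → V_3 = 13.89+2.902j
Node n4: branches {R3, R6, R7, R9, L2, R10, C1} → V_4 = -0.4519-0.1949j
Source currents: i(V1)=-0.5776-0.1208j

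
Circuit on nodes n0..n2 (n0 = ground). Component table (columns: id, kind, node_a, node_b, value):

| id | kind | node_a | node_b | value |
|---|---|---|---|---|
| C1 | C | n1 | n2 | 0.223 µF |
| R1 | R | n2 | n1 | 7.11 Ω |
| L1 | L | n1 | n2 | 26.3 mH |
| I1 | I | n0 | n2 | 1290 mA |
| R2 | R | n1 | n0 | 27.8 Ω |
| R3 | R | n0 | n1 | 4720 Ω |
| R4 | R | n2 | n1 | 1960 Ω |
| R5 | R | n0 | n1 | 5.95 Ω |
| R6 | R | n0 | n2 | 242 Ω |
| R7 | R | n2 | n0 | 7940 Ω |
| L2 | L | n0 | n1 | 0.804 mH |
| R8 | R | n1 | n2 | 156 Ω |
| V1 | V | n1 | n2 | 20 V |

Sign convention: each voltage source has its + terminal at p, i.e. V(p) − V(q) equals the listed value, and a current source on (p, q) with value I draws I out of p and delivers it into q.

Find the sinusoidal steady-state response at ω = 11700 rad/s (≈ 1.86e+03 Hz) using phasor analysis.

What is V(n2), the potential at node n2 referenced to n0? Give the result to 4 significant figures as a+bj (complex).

Element admittances at ω=11700 rad/s:
  Y(C1) = 0.000+0.002609j S between n1,n2
  Y(R1) = 0.1406+0.000j S between n2,n1
  Y(L1) = 0.000-0.003250j S between n1,n2
  I1: injects 1.29 A into n2 (from n0)
  Y(R2) = 0.03597+0.000j S between n1,n0
  Y(R3) = 0.0002119+0.000j S between n0,n1
  Y(R4) = 0.0005102+0.000j S between n2,n1
  Y(R5) = 0.1681+0.000j S between n0,n1
  Y(R6) = 0.004132+0.000j S between n0,n2
  Y(R7) = 0.0001259+0.000j S between n2,n0
  Y(L2) = 0.000-0.1063j S between n0,n1
  Y(R8) = 0.006410+0.000j S between n1,n2
  V1: constraint V(n1)−V(n2) = 20
Assemble and solve the 3×3 MNA system:
  V(n1)=5.235+2.669j  V(n2)=-14.77+2.669j
  i(V1)=-4.304+0.02418j

-14.77+2.669j V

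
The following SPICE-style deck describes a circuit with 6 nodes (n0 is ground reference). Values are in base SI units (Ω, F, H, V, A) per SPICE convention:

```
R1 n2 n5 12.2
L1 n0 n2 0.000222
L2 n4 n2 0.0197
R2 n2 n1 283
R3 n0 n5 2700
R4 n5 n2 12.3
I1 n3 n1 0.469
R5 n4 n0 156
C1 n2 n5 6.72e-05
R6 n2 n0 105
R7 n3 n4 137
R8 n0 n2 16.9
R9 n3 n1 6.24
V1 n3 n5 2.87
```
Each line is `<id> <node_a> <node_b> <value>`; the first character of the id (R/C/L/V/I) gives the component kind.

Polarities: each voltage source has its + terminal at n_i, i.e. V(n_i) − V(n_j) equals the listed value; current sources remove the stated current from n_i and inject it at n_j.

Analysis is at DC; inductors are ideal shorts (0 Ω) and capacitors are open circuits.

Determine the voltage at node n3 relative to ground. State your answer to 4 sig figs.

2.635 V

Element admittances at DC:
  Y(R1) = 0.08197 S between n2,n5
  L1: short n0↔n2 (DC inductor)
  L2: short n4↔n2 (DC inductor)
  Y(R2) = 0.003534 S between n2,n1
  Y(R3) = 0.0003704 S between n0,n5
  Y(R4) = 0.08130 S between n5,n2
  I1: injects 0.469 A into n1 (from n3)
  Y(R5) = 0.006410 S between n4,n0
  Y(C1) = 0.000 S between n2,n5
  Y(R6) = 0.009524 S between n2,n0
  Y(R7) = 0.007299 S between n3,n4
  Y(R8) = 0.05917 S between n0,n2
  Y(R9) = 0.1603 S between n3,n1
  V1: constraint V(n3)−V(n5) = 2.87
Assemble and solve the 8×8 MNA system:
  V(n1)=5.442  V(n2)=0.000  V(n3)=2.635  V(n4)=0.000  V(n5)=-0.2350
  i(L1)=-8.705e-05  i(L2)=0.01923  i(V1)=-0.03846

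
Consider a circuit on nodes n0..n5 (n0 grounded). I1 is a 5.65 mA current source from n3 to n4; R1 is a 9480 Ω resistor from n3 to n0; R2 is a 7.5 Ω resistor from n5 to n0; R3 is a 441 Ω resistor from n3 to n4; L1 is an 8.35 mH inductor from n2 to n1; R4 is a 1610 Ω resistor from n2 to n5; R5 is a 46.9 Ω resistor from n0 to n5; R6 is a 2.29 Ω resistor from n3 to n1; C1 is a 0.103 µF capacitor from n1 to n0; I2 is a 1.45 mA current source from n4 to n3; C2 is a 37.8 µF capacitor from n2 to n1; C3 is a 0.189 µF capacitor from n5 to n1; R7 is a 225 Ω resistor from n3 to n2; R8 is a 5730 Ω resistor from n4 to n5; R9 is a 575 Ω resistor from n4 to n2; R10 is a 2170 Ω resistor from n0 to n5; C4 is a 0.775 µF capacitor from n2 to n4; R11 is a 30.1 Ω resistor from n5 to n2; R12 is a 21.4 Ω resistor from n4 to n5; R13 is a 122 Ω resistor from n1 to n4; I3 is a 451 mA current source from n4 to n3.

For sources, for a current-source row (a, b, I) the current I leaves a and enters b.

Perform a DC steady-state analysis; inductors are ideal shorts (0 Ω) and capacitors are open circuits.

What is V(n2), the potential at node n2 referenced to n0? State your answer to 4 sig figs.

Apply KCL at each of the 5 non-ground nodes and solve the resulting linear system.
Node n1: branches {L1, R6, C1, C2, C3, R13} → V_1 = 8.079
Node n2: branches {L1, R4, C2, R7, R9, C4, R11} → V_2 = 8.079
Node n3: branches {I1, R1, R3, R6, I2, R7, I3} → V_3 = 9.013
Node n4: branches {I1, R3, I2, R8, R9, C4, R12, R13, I3} → V_4 = -5.860
Node n5: branches {R2, R4, R5, C3, R8, R10, R11, R12} → V_5 = -0.006129
Source currents: i(L1)=-0.2937

8.079 V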